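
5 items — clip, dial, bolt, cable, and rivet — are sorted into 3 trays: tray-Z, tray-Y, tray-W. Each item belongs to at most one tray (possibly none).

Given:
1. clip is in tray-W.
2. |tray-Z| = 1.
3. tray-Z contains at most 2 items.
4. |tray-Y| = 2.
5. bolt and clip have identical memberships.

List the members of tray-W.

From (1): clip ∈ tray-W.
(5): bolt matches clip: bolt ∉ tray-Z.
(5): bolt matches clip: bolt ∉ tray-Y.
(5): bolt matches clip: bolt ∈ tray-W.
Suppose dial ∈ tray-W: no assignment then satisfies all the clues, so dial ∉ tray-W.

tray-W = {bolt, clip}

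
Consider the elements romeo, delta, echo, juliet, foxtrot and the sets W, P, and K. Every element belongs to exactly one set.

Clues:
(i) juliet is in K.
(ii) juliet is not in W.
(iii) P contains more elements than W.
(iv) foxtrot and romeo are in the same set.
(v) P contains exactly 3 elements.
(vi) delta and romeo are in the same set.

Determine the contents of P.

P = {delta, foxtrot, romeo}

From (i): juliet ∈ K.
Suppose romeo ∉ P: no assignment then satisfies all the clues, so romeo ∈ P.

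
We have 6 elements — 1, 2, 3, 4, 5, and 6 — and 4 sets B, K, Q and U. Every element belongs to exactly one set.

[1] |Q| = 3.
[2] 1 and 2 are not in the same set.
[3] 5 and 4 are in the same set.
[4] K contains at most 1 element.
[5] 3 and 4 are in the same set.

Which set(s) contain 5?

5: Q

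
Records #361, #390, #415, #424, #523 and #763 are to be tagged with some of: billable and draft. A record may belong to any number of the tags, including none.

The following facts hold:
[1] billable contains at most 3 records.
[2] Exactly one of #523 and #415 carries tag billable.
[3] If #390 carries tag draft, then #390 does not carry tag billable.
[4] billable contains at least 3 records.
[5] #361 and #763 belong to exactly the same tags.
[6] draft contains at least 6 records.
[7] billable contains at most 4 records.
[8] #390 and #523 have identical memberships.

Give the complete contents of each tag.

billable = {#361, #415, #763}; draft = {#361, #390, #415, #424, #523, #763}

(6): only 6 candidates remain for draft, so all are in.
(3): #390 ∉ billable.
(8): #523 matches #390: #523 ∉ billable.
(2) (exactly one): #415 ∈ billable.
Suppose #361 ∉ billable: no assignment then satisfies all the clues, so #361 ∈ billable.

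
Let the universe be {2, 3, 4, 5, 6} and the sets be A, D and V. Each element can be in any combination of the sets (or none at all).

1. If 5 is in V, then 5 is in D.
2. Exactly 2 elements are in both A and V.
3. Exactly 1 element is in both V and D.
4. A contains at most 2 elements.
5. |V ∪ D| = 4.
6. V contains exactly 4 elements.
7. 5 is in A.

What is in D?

D = {5}

From (7): 5 ∈ A.
Suppose 2 ∈ D: no assignment then satisfies all the clues, so 2 ∉ D.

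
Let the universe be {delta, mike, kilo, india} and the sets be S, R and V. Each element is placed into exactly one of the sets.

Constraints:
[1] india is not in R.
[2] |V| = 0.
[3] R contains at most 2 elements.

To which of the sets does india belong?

From (1): india ∉ R.
(2): V already has 0, so the rest are out.
Only one set left: india ∈ S.

india: S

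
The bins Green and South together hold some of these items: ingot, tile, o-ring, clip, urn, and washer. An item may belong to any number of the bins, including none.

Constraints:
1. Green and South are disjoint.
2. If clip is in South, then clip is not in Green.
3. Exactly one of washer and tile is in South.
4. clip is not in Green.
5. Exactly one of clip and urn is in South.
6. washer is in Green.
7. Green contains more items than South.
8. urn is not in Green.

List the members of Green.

Green = {ingot, o-ring, washer}

From (4): clip ∉ Green.
From (6): washer ∈ Green.
From (8): urn ∉ Green.
(1) (disjoint): washer ∉ South.
(3) (exactly one): tile ∈ South.
(1) (disjoint): tile ∉ Green.
Suppose ingot ∉ Green: no assignment then satisfies all the clues, so ingot ∈ Green.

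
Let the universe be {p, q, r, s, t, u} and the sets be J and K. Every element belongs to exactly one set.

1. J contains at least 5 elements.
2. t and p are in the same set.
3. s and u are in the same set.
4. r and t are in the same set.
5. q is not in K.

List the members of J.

J = {p, q, r, s, t, u}

From (5): q ∉ K.
Only one set left: q ∈ J.
Suppose p ∉ J: no assignment then satisfies all the clues, so p ∈ J.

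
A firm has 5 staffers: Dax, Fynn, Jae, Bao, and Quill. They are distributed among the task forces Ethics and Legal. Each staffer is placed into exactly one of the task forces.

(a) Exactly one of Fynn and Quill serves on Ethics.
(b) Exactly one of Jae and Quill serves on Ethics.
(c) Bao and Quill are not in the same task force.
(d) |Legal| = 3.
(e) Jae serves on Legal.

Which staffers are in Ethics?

From (e): Jae ∈ Legal.
(b) (exactly one): Quill ∈ Ethics.
(c): Bao ∉ Ethics.
Only one task force left: Bao ∈ Legal.
(a) (exactly one): Fynn ∉ Ethics.
Only one task force left: Fynn ∈ Legal.
(d): Legal already has 3, so the rest are out.
Only one task force left: Dax ∈ Ethics.

Ethics = {Dax, Quill}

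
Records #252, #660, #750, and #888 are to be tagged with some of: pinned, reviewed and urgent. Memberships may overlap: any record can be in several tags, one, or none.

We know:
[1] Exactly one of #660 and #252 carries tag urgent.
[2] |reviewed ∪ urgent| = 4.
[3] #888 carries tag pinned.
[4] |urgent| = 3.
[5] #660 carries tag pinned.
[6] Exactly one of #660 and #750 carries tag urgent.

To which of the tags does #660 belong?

#660: pinned, reviewed

From (3): #888 ∈ pinned.
From (5): #660 ∈ pinned.
Suppose #660 ∉ reviewed: no assignment then satisfies all the clues, so #660 ∈ reviewed.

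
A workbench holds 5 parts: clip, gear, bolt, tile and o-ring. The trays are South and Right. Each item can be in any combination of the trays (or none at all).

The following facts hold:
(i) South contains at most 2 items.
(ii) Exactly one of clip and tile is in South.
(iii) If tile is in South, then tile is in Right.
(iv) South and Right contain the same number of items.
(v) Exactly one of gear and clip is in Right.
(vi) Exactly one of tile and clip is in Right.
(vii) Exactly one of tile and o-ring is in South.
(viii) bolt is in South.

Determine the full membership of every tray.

South = {bolt, tile}; Right = {gear, tile}

From (viii): bolt ∈ South.
Suppose clip ∈ South: no assignment then satisfies all the clues, so clip ∉ South.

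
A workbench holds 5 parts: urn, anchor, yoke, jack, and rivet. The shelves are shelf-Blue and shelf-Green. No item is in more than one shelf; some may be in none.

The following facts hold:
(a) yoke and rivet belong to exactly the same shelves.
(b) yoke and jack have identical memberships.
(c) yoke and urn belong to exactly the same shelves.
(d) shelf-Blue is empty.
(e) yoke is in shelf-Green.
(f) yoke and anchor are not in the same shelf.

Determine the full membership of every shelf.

From (e): yoke ∈ shelf-Green.
(a): rivet matches yoke: rivet ∉ shelf-Blue.
(a): rivet matches yoke: rivet ∈ shelf-Green.
(b): jack matches yoke: jack ∉ shelf-Blue.
(b): jack matches yoke: jack ∈ shelf-Green.
(c): urn matches yoke: urn ∉ shelf-Blue.
(c): urn matches yoke: urn ∈ shelf-Green.
(d): shelf-Blue already has 0, so the rest are out.
(f): anchor ∉ shelf-Green.

shelf-Blue = {}; shelf-Green = {jack, rivet, urn, yoke}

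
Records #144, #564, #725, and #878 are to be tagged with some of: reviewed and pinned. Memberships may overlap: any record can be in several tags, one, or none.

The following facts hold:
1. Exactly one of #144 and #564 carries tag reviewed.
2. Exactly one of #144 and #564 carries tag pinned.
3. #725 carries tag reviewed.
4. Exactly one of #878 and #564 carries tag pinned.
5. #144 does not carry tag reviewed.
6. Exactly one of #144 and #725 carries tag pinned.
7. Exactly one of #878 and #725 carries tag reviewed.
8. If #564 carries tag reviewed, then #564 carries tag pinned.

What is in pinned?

From (3): #725 ∈ reviewed.
From (5): #144 ∉ reviewed.
(1) (exactly one): #564 ∈ reviewed.
(7) (exactly one): #878 ∉ reviewed.
(8): #564 ∈ pinned.
(2) (exactly one): #144 ∉ pinned.
(4) (exactly one): #878 ∉ pinned.
(6) (exactly one): #725 ∈ pinned.

pinned = {#564, #725}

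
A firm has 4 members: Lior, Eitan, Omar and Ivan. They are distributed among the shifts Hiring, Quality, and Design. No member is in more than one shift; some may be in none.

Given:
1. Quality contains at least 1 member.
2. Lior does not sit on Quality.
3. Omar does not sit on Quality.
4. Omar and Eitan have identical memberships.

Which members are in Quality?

Quality = {Ivan}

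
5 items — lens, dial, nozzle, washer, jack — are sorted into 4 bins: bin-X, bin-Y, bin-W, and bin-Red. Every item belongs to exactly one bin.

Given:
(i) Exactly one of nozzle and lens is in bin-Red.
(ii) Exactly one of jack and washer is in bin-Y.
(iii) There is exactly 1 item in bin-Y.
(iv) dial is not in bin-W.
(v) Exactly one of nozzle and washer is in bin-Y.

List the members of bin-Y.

From (iv): dial ∉ bin-W.
Suppose lens ∈ bin-Y: no assignment then satisfies all the clues, so lens ∉ bin-Y.

bin-Y = {washer}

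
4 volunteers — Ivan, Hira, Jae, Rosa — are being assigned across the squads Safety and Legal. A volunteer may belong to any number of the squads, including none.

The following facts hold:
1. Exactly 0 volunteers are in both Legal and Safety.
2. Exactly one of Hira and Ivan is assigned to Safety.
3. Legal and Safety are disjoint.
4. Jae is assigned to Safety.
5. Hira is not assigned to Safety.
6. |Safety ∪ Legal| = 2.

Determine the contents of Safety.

Safety = {Ivan, Jae}

From (4): Jae ∈ Safety.
From (5): Hira ∉ Safety.
(2) (exactly one): Ivan ∈ Safety.
(3) (disjoint): Ivan ∉ Legal.
(3) (disjoint): Jae ∉ Legal.
Suppose Rosa ∈ Safety: no assignment then satisfies all the clues, so Rosa ∉ Safety.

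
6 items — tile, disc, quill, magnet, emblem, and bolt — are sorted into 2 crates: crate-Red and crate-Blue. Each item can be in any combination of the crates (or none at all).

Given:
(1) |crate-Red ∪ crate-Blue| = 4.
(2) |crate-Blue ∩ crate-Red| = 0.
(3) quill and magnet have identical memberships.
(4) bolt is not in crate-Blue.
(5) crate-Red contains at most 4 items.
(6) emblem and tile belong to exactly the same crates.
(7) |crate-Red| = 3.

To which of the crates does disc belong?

disc: crate-Blue

From (4): bolt ∉ crate-Blue.
Suppose disc ∈ crate-Red: no assignment then satisfies all the clues, so disc ∉ crate-Red.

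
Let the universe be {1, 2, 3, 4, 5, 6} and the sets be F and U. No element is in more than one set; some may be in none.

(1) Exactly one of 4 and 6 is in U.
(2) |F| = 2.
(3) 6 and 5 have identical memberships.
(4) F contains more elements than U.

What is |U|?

1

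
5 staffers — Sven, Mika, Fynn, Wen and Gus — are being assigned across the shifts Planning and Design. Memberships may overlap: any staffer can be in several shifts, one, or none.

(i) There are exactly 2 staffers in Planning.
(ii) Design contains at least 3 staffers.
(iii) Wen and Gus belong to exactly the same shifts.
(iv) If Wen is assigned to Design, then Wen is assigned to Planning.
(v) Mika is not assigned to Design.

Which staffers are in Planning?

Planning = {Gus, Wen}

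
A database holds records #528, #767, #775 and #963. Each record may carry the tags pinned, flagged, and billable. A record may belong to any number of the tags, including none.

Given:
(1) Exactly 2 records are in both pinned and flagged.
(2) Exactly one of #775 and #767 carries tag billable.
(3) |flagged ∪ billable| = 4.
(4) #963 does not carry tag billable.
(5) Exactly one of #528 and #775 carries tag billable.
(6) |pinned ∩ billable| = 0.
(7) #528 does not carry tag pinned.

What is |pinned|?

2

From (4): #963 ∉ billable.
From (7): #528 ∉ pinned.
Suppose #963 ∉ pinned: no assignment then satisfies all the clues, so #963 ∈ pinned.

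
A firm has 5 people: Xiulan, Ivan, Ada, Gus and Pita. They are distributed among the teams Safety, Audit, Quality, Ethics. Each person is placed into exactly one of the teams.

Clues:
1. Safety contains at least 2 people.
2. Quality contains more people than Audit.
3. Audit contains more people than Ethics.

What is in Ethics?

Ethics = {}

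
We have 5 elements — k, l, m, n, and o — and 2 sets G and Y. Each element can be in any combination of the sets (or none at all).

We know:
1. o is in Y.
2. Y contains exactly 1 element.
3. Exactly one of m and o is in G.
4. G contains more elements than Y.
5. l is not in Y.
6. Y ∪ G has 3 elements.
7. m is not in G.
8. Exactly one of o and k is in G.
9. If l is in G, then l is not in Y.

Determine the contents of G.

G = {l, n, o}

From (1): o ∈ Y.
From (5): l ∉ Y.
From (7): m ∉ G.
(2): Y already has 1, so the rest are out.
(3) (exactly one): o ∈ G.
(8) (exactly one): k ∉ G.
Suppose l ∉ G: no assignment then satisfies all the clues, so l ∈ G.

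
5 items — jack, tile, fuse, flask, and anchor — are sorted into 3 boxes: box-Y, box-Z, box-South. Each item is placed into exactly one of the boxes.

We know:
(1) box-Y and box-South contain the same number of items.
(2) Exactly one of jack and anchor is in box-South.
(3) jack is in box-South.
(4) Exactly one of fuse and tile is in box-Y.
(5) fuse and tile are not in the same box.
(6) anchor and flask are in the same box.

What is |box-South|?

1

From (3): jack ∈ box-South.
(2) (exactly one): anchor ∉ box-South.
(6): flask matches anchor: flask ∉ box-South.
Suppose tile ∈ box-South: no assignment then satisfies all the clues, so tile ∉ box-South.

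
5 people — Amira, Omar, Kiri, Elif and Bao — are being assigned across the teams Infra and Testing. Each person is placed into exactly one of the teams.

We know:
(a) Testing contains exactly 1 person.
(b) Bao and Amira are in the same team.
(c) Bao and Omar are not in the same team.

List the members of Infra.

Infra = {Amira, Bao, Elif, Kiri}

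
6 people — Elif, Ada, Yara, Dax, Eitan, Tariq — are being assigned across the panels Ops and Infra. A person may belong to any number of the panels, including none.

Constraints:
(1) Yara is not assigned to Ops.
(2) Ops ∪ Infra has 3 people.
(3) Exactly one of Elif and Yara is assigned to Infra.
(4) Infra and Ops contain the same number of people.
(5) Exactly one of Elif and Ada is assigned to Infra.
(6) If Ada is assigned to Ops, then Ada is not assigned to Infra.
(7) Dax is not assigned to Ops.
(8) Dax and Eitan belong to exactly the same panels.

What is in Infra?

Infra = {Elif, Tariq}

From (1): Yara ∉ Ops.
From (7): Dax ∉ Ops.
(8): Eitan matches Dax: Eitan ∉ Ops.
Suppose Elif ∉ Infra: no assignment then satisfies all the clues, so Elif ∈ Infra.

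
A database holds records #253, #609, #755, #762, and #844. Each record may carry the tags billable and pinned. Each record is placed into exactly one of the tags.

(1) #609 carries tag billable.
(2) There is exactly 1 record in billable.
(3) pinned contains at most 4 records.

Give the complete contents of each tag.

From (1): #609 ∈ billable.
(2): billable already has 1, so the rest are out.
Only one tag left: #253 ∈ pinned.
Only one tag left: #755 ∈ pinned.
Only one tag left: #762 ∈ pinned.
Only one tag left: #844 ∈ pinned.

billable = {#609}; pinned = {#253, #755, #762, #844}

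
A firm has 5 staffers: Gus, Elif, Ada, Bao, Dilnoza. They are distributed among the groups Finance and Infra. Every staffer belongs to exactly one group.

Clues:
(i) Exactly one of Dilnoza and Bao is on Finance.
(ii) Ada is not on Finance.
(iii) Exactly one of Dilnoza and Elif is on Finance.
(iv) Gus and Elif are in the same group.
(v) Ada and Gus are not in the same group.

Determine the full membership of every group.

From (ii): Ada ∉ Finance.
Only one group left: Ada ∈ Infra.
(v): Gus ∉ Infra.
Only one group left: Gus ∈ Finance.
(iv): Elif matches Gus: Elif ∈ Finance.
(iii) (exactly one): Dilnoza ∉ Finance.
Only one group left: Dilnoza ∈ Infra.
(i) (exactly one): Bao ∈ Finance.

Finance = {Bao, Elif, Gus}; Infra = {Ada, Dilnoza}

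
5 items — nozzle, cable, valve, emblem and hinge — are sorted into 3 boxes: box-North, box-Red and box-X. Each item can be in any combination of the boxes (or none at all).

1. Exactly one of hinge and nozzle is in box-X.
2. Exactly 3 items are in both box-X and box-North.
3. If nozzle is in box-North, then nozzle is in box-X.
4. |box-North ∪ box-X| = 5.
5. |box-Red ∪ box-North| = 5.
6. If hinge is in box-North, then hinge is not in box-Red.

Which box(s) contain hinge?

hinge: box-North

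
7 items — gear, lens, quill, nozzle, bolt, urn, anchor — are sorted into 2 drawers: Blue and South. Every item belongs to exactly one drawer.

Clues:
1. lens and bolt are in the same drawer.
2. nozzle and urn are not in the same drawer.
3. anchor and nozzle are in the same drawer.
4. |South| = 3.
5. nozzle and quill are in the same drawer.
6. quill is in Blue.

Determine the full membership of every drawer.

Blue = {anchor, gear, nozzle, quill}; South = {bolt, lens, urn}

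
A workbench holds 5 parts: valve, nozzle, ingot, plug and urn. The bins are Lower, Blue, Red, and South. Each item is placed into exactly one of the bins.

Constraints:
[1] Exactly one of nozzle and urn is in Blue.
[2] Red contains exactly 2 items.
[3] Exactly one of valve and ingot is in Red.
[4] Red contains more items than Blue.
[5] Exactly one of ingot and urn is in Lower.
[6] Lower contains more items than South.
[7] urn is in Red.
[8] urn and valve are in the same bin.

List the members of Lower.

From (7): urn ∈ Red.
(1) (exactly one): nozzle ∈ Blue.
(5) (exactly one): ingot ∈ Lower.
(8): valve matches urn: valve ∉ Lower.
(8): valve matches urn: valve ∉ Blue.
(8): valve matches urn: valve ∈ Red.
(2): Red already has 2, so the rest are out.
Suppose plug ∉ Lower: no assignment then satisfies all the clues, so plug ∈ Lower.

Lower = {ingot, plug}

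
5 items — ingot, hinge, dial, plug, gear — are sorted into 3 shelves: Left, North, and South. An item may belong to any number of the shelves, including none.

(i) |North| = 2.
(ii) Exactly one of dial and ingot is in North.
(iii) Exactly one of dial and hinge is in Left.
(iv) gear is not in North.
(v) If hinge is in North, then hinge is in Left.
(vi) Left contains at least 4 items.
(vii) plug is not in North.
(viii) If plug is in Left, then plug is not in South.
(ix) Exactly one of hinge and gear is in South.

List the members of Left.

Left = {gear, hinge, ingot, plug}

From (iv): gear ∉ North.
From (vii): plug ∉ North.
Suppose ingot ∉ Left: no assignment then satisfies all the clues, so ingot ∈ Left.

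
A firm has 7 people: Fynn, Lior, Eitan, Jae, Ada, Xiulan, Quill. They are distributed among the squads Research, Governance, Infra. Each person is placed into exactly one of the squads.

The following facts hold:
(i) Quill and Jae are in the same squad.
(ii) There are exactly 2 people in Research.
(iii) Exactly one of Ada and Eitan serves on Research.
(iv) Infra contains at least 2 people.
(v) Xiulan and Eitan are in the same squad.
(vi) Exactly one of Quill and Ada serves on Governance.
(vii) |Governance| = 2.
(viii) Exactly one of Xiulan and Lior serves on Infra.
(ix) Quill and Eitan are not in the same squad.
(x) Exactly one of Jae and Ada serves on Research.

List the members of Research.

Research = {Ada, Lior}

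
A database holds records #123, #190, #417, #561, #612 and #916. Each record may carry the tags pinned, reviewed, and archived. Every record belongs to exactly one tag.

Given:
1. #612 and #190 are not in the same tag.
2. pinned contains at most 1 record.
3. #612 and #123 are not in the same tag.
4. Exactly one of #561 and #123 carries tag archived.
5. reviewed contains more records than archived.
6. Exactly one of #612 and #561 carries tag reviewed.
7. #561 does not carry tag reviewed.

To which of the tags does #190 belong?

#190: archived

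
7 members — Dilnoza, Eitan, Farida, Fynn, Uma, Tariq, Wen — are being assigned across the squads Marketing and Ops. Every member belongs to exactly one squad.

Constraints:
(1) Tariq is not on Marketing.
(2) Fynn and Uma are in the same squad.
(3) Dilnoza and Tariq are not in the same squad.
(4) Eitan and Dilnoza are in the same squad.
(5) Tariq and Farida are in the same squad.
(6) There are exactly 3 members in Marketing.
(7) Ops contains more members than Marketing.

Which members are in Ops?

Ops = {Farida, Fynn, Tariq, Uma}

From (1): Tariq ∉ Marketing.
(5): Farida matches Tariq: Farida ∉ Marketing.
Only one squad left: Farida ∈ Ops.
Only one squad left: Tariq ∈ Ops.
(3): Dilnoza ∉ Ops.
(4): Eitan matches Dilnoza: Eitan ∉ Ops.
Only one squad left: Dilnoza ∈ Marketing.
Only one squad left: Eitan ∈ Marketing.
Suppose Fynn ∉ Ops: no assignment then satisfies all the clues, so Fynn ∈ Ops.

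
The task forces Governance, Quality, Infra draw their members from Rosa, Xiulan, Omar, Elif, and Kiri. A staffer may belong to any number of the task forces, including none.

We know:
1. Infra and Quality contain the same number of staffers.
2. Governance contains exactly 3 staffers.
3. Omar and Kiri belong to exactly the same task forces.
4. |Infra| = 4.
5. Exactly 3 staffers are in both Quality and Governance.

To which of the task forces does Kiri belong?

Kiri: Governance, Infra, Quality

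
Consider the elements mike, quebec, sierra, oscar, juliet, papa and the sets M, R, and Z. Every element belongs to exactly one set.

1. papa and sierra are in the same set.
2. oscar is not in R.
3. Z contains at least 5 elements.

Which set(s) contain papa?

From (2): oscar ∉ R.
Suppose papa ∈ M: no assignment then satisfies all the clues, so papa ∉ M.

papa: Z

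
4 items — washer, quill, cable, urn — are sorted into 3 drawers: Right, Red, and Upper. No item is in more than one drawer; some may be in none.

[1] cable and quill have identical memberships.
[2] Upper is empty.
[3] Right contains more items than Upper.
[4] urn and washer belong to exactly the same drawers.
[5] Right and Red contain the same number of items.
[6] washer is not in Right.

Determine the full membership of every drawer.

Right = {cable, quill}; Red = {urn, washer}; Upper = {}

From (6): washer ∉ Right.
(2): Upper already has 0, so the rest are out.
(4): urn matches washer: urn ∉ Right.
Suppose washer ∉ Red: no assignment then satisfies all the clues, so washer ∈ Red.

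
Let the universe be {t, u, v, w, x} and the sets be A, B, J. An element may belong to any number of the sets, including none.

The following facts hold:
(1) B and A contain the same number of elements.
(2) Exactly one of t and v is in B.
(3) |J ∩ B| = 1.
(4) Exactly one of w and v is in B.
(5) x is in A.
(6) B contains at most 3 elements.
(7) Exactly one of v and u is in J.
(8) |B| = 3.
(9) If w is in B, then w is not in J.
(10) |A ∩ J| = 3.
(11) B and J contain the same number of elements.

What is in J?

J = {t, v, x}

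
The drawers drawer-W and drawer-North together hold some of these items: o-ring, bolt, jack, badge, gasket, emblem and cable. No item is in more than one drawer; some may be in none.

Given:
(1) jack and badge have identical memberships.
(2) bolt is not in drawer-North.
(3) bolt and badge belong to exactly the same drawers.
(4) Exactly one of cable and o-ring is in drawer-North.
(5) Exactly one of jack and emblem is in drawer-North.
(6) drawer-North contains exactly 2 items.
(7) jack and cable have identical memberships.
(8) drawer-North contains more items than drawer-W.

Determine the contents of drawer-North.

From (2): bolt ∉ drawer-North.
(3): badge matches bolt: badge ∉ drawer-North.
(1): jack matches badge: jack ∉ drawer-North.
(5) (exactly one): emblem ∈ drawer-North.
(7): cable matches jack: cable ∉ drawer-North.
(4) (exactly one): o-ring ∈ drawer-North.
(6): drawer-North already has 2, so the rest are out.

drawer-North = {emblem, o-ring}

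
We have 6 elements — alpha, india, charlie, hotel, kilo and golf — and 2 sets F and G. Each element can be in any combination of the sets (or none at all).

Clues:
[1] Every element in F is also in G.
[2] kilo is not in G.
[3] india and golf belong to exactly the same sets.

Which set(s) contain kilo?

From (2): kilo ∉ G.
(1) contrapositive: kilo ∉ F.

kilo: none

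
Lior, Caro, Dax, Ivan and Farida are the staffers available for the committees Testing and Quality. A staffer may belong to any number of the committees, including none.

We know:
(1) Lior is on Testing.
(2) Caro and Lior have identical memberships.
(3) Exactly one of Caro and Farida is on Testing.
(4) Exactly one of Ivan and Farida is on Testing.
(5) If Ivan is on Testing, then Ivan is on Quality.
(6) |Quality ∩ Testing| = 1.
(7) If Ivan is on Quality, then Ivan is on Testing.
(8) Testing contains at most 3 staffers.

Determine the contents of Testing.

From (1): Lior ∈ Testing.
(2): Caro matches Lior: Caro ∈ Testing.
(3) (exactly one): Farida ∉ Testing.
(4) (exactly one): Ivan ∈ Testing.
(5): Ivan ∈ Quality.
(8): Testing already has 3, so the rest are out.

Testing = {Caro, Ivan, Lior}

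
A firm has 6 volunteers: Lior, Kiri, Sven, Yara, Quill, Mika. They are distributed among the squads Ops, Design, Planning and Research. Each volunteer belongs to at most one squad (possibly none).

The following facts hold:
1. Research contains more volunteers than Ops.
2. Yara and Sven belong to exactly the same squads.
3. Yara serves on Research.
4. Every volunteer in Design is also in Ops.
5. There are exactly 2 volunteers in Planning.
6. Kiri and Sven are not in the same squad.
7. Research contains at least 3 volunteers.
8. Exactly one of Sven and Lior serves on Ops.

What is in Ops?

Ops = {Lior}

From (3): Yara ∈ Research.
(2): Sven matches Yara: Sven ∉ Ops.
(2): Sven matches Yara: Sven ∉ Design.
(2): Sven matches Yara: Sven ∉ Planning.
(2): Sven matches Yara: Sven ∈ Research.
(6): Kiri ∉ Research.
(8) (exactly one): Lior ∈ Ops.
Suppose Kiri ∈ Ops: no assignment then satisfies all the clues, so Kiri ∉ Ops.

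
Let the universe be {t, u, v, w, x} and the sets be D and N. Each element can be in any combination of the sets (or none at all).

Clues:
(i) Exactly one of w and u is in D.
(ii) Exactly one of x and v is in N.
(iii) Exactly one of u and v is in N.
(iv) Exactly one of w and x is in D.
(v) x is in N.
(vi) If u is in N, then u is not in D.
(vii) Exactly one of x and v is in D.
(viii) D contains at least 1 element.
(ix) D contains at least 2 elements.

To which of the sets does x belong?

From (v): x ∈ N.
(ii) (exactly one): v ∉ N.
(iii) (exactly one): u ∈ N.
(vi): u ∉ D.
(i) (exactly one): w ∈ D.
(iv) (exactly one): x ∉ D.
(vii) (exactly one): v ∈ D.

x: N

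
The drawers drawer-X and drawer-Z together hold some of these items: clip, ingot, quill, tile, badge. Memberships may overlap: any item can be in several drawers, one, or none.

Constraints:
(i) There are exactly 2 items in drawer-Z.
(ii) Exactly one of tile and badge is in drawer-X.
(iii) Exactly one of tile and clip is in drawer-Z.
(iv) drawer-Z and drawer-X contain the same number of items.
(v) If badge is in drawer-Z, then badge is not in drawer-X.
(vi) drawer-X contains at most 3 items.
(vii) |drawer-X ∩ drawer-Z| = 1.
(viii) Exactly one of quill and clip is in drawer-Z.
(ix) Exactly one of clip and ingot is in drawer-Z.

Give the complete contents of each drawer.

drawer-X = {clip, tile}; drawer-Z = {badge, clip}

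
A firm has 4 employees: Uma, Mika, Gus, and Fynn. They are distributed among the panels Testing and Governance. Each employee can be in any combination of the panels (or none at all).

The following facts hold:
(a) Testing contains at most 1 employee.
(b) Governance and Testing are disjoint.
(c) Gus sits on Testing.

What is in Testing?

Testing = {Gus}

From (c): Gus ∈ Testing.
(a): Testing already has 1, so the rest are out.
(b) (disjoint): Gus ∉ Governance.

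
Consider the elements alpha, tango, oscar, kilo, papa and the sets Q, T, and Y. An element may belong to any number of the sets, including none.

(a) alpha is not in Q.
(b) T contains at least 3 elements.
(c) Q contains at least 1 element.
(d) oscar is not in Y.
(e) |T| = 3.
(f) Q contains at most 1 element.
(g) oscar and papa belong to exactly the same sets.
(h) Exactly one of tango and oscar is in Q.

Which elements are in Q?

Q = {tango}

From (a): alpha ∉ Q.
From (d): oscar ∉ Y.
(g): papa matches oscar: papa ∉ Y.
Suppose tango ∉ Q: no assignment then satisfies all the clues, so tango ∈ Q.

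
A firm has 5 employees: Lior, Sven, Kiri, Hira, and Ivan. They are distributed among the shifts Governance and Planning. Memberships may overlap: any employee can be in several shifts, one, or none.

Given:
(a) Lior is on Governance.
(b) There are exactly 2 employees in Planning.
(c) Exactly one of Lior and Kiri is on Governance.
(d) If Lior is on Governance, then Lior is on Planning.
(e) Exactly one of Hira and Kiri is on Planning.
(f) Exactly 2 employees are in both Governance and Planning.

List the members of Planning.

Planning = {Hira, Lior}

From (a): Lior ∈ Governance.
(c) (exactly one): Kiri ∉ Governance.
(d): Lior ∈ Planning.
Suppose Sven ∈ Planning: no assignment then satisfies all the clues, so Sven ∉ Planning.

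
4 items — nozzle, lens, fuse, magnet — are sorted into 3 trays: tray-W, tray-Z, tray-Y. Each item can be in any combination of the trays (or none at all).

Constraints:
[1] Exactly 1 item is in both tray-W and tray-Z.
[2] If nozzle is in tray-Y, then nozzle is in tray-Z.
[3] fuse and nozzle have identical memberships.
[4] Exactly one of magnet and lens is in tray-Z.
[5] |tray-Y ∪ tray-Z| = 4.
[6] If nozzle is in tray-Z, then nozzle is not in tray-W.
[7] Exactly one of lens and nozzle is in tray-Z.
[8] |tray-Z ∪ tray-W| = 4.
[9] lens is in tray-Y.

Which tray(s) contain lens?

lens: tray-W, tray-Y

From (9): lens ∈ tray-Y.
Suppose lens ∉ tray-W: no assignment then satisfies all the clues, so lens ∈ tray-W.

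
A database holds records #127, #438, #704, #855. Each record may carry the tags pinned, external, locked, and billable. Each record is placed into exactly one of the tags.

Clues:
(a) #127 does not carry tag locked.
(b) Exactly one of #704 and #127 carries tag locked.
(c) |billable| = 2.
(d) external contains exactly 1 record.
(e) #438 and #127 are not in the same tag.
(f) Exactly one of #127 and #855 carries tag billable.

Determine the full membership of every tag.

pinned = {}; external = {#127}; locked = {#704}; billable = {#438, #855}

From (a): #127 ∉ locked.
(b) (exactly one): #704 ∈ locked.
Suppose #127 ∈ pinned: no assignment then satisfies all the clues, so #127 ∉ pinned.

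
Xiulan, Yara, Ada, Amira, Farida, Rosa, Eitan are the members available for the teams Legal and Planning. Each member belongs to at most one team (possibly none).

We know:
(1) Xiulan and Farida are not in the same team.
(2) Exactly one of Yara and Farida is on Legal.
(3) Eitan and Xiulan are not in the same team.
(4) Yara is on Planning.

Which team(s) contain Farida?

From (4): Yara ∈ Planning.
(2) (exactly one): Farida ∈ Legal.
(1): Xiulan ∉ Legal.

Farida: Legal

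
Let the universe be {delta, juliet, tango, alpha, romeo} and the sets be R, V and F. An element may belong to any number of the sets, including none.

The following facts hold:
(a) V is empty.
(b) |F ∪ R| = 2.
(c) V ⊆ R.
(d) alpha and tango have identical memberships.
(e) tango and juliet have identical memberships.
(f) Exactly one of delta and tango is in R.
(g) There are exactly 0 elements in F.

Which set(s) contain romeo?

(a): V already has 0, so the rest are out.
(g): F already has 0, so the rest are out.
Suppose romeo ∉ R: no assignment then satisfies all the clues, so romeo ∈ R.

romeo: R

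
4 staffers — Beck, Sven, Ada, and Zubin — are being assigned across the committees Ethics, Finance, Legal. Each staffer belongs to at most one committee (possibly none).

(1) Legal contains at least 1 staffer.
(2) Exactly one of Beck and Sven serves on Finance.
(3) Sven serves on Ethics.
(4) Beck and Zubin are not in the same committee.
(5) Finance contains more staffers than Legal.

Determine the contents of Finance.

From (3): Sven ∈ Ethics.
(2) (exactly one): Beck ∈ Finance.
(4): Zubin ∉ Finance.
Suppose Ada ∉ Finance: no assignment then satisfies all the clues, so Ada ∈ Finance.

Finance = {Ada, Beck}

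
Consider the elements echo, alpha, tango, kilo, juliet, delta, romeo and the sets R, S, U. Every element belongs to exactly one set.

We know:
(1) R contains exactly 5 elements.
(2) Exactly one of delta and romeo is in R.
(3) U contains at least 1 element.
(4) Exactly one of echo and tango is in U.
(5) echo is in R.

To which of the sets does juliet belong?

juliet: R

From (5): echo ∈ R.
(4) (exactly one): tango ∈ U.
Suppose juliet ∉ R: no assignment then satisfies all the clues, so juliet ∈ R.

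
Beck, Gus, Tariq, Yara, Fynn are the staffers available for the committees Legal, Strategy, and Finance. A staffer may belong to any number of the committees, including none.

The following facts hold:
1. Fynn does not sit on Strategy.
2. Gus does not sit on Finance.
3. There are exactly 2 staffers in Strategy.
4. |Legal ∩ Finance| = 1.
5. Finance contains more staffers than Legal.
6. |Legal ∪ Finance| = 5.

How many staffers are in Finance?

From (1): Fynn ∉ Strategy.
From (2): Gus ∉ Finance.
Suppose Beck ∉ Finance: no assignment then satisfies all the clues, so Beck ∈ Finance.

4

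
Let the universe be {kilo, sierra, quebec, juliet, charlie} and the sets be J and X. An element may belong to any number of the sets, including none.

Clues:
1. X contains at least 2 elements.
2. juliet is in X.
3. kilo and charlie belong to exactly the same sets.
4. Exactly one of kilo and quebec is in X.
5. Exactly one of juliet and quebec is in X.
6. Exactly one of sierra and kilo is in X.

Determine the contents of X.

X = {charlie, juliet, kilo}

From (2): juliet ∈ X.
(5) (exactly one): quebec ∉ X.
(4) (exactly one): kilo ∈ X.
(6) (exactly one): sierra ∉ X.
(3): charlie matches kilo: charlie ∈ X.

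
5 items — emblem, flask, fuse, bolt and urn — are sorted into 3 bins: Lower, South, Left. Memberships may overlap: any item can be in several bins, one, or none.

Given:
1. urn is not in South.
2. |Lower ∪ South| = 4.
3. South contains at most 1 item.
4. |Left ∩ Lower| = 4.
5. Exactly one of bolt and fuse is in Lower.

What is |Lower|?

4

From (1): urn ∉ South.
Suppose emblem ∉ Lower: no assignment then satisfies all the clues, so emblem ∈ Lower.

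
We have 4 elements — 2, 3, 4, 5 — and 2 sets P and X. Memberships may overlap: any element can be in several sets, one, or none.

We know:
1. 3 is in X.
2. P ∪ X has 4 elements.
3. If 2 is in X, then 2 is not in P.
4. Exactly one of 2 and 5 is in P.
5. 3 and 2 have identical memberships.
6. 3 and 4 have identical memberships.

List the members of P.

P = {5}

From (1): 3 ∈ X.
(5): 2 matches 3: 2 ∈ X.
(6): 4 matches 3: 4 ∈ X.
(3): 2 ∉ P.
(4) (exactly one): 5 ∈ P.
(5): 3 matches 2: 3 ∉ P.
(6): 4 matches 3: 4 ∉ P.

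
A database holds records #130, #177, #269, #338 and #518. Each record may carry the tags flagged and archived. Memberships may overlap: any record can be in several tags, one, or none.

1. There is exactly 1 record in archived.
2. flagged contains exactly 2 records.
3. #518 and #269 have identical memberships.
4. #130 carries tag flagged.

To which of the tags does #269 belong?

#269: none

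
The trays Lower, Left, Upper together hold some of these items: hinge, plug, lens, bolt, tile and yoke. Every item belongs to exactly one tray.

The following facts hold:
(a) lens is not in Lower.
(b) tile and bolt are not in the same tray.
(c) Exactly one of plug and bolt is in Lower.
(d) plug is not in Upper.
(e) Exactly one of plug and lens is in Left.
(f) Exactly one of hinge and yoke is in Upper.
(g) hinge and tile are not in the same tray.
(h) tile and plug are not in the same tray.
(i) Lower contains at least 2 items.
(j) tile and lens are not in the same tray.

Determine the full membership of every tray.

Lower = {hinge, plug}; Left = {bolt, lens}; Upper = {tile, yoke}

From (a): lens ∉ Lower.
From (d): plug ∉ Upper.
Suppose hinge ∉ Lower: no assignment then satisfies all the clues, so hinge ∈ Lower.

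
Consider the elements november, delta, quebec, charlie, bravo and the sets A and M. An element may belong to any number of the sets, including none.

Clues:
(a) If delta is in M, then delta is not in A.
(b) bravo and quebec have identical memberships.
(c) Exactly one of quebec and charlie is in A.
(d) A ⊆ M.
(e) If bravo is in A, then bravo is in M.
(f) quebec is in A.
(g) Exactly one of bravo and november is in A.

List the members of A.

From (f): quebec ∈ A.
(b): bravo matches quebec: bravo ∈ A.
(c) (exactly one): charlie ∉ A.
(d) with quebec ∈ A: quebec ∈ M.
(d) with bravo ∈ A: bravo ∈ M.
(g) (exactly one): november ∉ A.
Suppose delta ∈ A: no assignment then satisfies all the clues, so delta ∉ A.

A = {bravo, quebec}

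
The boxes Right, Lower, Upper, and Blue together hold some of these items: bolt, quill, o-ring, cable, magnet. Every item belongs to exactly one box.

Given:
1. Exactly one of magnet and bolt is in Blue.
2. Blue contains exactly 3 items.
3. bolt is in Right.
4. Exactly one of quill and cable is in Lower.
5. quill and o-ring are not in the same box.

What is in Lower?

Lower = {quill}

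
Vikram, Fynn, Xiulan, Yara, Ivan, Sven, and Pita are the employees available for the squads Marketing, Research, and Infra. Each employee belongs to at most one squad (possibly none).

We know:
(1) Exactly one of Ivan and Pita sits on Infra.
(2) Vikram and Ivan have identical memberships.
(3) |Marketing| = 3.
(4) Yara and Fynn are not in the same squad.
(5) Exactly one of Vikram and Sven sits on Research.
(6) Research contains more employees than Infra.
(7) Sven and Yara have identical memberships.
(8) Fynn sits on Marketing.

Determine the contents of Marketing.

From (8): Fynn ∈ Marketing.
(4): Yara ∉ Marketing.
(7): Sven matches Yara: Sven ∉ Marketing.
Suppose Vikram ∉ Marketing: no assignment then satisfies all the clues, so Vikram ∈ Marketing.

Marketing = {Fynn, Ivan, Vikram}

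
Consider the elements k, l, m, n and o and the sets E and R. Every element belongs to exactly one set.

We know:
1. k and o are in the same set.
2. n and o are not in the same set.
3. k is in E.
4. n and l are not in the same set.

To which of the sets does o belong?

o: E

From (3): k ∈ E.
(1): o matches k: o ∈ E.
(2): n ∉ E.
Only one set left: n ∈ R.
(4): l ∉ R.
Only one set left: l ∈ E.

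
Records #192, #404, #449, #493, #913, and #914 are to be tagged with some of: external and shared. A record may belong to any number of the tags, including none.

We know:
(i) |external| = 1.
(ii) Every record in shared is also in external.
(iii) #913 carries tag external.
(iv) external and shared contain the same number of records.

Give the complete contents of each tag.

From (iii): #913 ∈ external.
(i): external already has 1, so the rest are out.
(ii) contrapositive: #192 ∉ shared.
(ii) contrapositive: #404 ∉ shared.
(ii) contrapositive: #449 ∉ shared.
(ii) contrapositive: #493 ∉ shared.
(ii) contrapositive: #914 ∉ shared.
Suppose #913 ∉ shared: no assignment then satisfies all the clues, so #913 ∈ shared.

external = {#913}; shared = {#913}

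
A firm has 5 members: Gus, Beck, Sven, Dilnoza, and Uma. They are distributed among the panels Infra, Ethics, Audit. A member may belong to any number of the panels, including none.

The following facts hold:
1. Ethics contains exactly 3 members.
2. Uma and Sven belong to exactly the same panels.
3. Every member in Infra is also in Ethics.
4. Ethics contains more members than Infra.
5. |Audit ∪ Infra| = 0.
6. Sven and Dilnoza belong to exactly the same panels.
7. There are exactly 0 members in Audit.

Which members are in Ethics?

(7): Audit already has 0, so the rest are out.
Suppose Gus ∈ Ethics: no assignment then satisfies all the clues, so Gus ∉ Ethics.

Ethics = {Dilnoza, Sven, Uma}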